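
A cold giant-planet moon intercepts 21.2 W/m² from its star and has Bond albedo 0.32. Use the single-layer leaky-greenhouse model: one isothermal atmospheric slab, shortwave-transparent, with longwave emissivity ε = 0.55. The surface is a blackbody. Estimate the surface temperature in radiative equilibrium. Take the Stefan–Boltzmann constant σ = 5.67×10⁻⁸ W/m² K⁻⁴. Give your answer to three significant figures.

96.8 kelvin

At the top of the atmosphere, σT_e⁴ = S(1−α)/4 = 3.604 W/m², giving T_e = 89.29 K.
For a single slab of emissivity ε, T_s⁴ = 2T_e⁴/(2−ε); thus T_s = 89.29·(1.379)^(1/4) = 96.76 K.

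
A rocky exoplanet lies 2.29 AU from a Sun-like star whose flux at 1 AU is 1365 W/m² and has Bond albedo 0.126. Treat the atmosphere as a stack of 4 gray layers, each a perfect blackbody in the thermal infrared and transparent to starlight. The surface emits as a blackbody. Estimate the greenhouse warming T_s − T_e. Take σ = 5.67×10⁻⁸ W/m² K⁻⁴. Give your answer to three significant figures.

88.2 K

By the inverse-square law, S = 1365/2.29² = 260.3 W/m².
The effective emission temperature is T_e = [S(1−α)/(4σ)]^¼ = 178.0 K.
Surface: T_s = (5)^¼·T_e = 266.1 K.
So the greenhouse effect raises the surface by 266.1 − 178.0 = 88.15 K.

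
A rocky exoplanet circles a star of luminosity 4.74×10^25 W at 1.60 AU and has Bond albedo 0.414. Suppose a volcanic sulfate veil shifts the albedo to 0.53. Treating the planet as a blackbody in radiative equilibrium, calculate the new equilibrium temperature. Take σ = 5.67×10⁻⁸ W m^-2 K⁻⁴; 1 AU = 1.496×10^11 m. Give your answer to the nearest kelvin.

Orbital distance: d = 1.60 AU = 2.394×10^11 m.
S = L/(4πd²) = 65.84 W m^-2.
New equilibrium: T₂ = [(1−0.53)·65.84/(4σ)]^(1/4) = 108.1 K.

108 K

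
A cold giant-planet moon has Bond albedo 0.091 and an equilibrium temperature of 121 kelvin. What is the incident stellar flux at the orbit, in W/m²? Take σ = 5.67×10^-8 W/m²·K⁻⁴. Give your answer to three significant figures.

Invert the energy balance for S: S = 4σT⁴/(1−α).
The emitted flux is σT⁴ = 12.15 W/m².
So S = 4×12.15/(1−0.091) = 53.48 W/m².

53.5 W/m²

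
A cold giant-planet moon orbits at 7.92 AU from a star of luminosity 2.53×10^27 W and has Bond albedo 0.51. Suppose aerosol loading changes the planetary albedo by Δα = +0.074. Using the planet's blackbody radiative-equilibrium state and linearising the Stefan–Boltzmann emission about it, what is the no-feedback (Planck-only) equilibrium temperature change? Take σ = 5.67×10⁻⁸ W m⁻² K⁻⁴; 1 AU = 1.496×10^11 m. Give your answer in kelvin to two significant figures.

d = 7.92 × 1.496×10^11 m = 1.185×10^12 m.
Flux at the orbit: S = L/(4πd²) = 2.53×10^27/(4π·(1.18×10^12)²) = 143.4 W m⁻².
The baseline emission temperature is T_e = 132.7 K.
The change in absorbed flux is Δ[S(1−α)/4] = −SΔα/4 = -2.653 W m⁻².
The Planck feedback parameter is 4σT_e³ = 0.5297 W m⁻²/K.
Hence the no-feedback warming is ΔF/(4σT_e³) = -5.01 K.

-5.0 K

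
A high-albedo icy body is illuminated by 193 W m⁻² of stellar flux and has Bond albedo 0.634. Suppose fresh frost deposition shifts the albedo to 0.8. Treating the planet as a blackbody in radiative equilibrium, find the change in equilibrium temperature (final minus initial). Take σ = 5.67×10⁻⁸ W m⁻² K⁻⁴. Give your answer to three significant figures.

-18.6 kelvin

With α = 0.634, T₁ = 132.8 K.
After:  T₂ = [193.0·0.2/(4σ)]^(1/4) = 114.2 K.
Change: 114.2 − 132.8 = -18.63 K.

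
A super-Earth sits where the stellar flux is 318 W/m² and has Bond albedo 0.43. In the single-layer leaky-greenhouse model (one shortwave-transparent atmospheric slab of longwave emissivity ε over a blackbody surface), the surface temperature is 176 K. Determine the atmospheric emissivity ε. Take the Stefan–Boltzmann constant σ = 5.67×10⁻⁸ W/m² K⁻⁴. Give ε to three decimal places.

0.334

Effective temperature: T_e = [S(1−α)/(4σ)]^(1/4) = 168.1 K.
Inverting T_s⁴ = 2T_e⁴/(2−ε): (T_e/T_s)⁴ = 0.8329, so ε = 2(1 − 0.8329) = 0.3341.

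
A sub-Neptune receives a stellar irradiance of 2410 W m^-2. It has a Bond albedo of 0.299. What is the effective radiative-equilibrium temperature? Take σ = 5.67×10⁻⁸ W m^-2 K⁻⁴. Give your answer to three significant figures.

294 K

Absorbed flux (global mean): S(1−α)/4 = 2410·0.701/4 = 422.4 W m^-2.
In equilibrium σT⁴ equals this, so T = 293.8 K.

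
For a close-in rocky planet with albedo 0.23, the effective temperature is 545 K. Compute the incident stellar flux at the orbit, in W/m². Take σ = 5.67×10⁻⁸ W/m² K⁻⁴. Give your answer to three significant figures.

26000 W/m²

From S(1−α)/4 = σT⁴: S = 4σT⁴/(1−α).
σT⁴ = 5.67×10⁻⁸·(545)⁴ = 5002 W/m².
S = 4·5002/0.77 = 25990 W/m².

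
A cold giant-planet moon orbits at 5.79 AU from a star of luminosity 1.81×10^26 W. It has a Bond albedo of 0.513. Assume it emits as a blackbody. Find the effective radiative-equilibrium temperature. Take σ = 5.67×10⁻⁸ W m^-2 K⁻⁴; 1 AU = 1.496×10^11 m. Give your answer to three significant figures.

80.1 K

d = 5.79 × 1.496×10^11 m = 8.662×10^11 m.
Spreading L over a sphere of radius d: S = 1.81×10^26/(4π·8.66×10^11²) = 19.20 W m^-2.
Averaging over the sphere, the absorbed flux is S(1−α)/4 = 2.337 W m^-2.
Set σT⁴ = 2.337 → T = (2.337/σ)^(1/4) = 80.13 K.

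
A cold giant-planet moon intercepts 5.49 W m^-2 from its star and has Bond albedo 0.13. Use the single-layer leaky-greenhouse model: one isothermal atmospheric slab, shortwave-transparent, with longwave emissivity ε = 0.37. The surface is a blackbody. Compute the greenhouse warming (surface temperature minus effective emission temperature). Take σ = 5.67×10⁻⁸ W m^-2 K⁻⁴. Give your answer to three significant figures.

3.55 K

The planet radiates to space at T_e = [S(1−α)/(4σ)]^(1/4) = 67.74 K.
Surface balance with a leaky layer gives σT_s⁴ = σT_e⁴·2/(2−ε), so T_s = T_e·[2/(2−0.37)]^(1/4) = 71.30 K.
T_s − T_e = 71.30 − 67.74 = 3.555 K.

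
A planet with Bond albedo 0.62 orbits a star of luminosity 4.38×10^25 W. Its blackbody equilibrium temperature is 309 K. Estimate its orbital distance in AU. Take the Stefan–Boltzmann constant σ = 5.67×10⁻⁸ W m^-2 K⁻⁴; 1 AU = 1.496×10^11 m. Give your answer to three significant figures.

0.169 AU

Energy balance gives S = 4σT⁴/(1−α) = 5441 W m^-2.
From L = 4πd²S, d = √(4.38×10^25/(4π·5441)) = 2.531×10^10 m = 0.1692 AU.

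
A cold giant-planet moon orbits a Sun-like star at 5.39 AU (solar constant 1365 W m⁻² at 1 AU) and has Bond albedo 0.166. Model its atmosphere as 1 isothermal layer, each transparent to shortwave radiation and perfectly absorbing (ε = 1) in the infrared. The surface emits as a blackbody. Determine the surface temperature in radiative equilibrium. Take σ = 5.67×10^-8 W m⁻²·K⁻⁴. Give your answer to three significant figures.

By the inverse-square law, S = 1365/5.39² = 46.98 W m⁻².
OLR = S(1−α)/4 = 9.796 W m⁻²; the top layer radiates at T_e = 114.6 K.
For an N-layer opaque stack, T_s⁴ = (N+1)T_e⁴, hence T_s = (2)^(1/4)×114.6 K = 136.3 K.

136 kelvin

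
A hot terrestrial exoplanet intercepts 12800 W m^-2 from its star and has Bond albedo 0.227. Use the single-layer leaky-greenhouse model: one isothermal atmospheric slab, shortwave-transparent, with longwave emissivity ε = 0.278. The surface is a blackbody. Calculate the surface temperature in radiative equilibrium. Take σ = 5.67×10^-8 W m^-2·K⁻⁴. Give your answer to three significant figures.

Effective emission temperature (TOA balance): σT_e⁴ = S(1−α)/4 = 2474 W m^-2 → T_e = 457.0 K.
Surface balance with a leaky layer gives σT_s⁴ = σT_e⁴·2/(2−ε), so T_s = T_e·[2/(2−0.278)]^(1/4) = 474.4 K.

474 K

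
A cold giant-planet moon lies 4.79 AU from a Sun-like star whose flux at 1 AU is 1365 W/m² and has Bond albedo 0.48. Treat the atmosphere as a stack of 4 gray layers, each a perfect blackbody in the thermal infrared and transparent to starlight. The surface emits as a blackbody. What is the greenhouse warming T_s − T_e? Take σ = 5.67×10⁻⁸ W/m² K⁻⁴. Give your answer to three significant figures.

Flux at the orbit: S = 1365/(4.79)² = 59.49 W/m².
The effective emission temperature is T_e = [S(1−α)/(4σ)]^¼ = 108.1 K.
Surface: T_s = (5)^¼·T_e = 161.6 K.
So the greenhouse effect raises the surface by 161.6 − 108.1 = 53.53 K.

53.5 K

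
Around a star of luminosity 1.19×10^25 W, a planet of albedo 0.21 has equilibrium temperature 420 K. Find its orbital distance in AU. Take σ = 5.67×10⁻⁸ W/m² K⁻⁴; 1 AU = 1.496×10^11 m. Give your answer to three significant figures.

Required flux: S = 4σT⁴/(1−α) = 8933 W/m².
Then d = [L/(4πS)]^(1/2) = 1.030×10^10 m, i.e. 0.06882 AU.

0.0688 AU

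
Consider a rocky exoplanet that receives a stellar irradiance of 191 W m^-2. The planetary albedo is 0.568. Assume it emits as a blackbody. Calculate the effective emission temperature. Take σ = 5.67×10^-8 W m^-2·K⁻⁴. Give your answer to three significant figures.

138 K

Averaging over the sphere, the absorbed flux is S(1−α)/4 = 20.63 W m^-2.
Balancing against σT⁴: T = (20.63/5.67×10⁻⁸)^(1/4) = 138.1 K.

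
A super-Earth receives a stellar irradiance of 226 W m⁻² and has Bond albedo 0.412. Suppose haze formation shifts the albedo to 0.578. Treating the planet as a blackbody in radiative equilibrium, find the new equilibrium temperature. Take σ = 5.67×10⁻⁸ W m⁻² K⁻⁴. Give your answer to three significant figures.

143 kelvin

T₂ = [S(1−α₂)/(4σ)]^(1/4) = [226.0·0.422/(4σ)]^(1/4) = 143.2 K.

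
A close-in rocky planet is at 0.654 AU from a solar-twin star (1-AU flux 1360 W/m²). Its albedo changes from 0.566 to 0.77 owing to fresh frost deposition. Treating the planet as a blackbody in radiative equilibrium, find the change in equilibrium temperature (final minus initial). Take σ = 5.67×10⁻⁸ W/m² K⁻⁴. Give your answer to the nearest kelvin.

-41 K

By the inverse-square law, S = 1360/0.654² = 3180 W/m².
With α = 0.566, T₁ = 279.3 K.
After:  T₂ = [3180·0.23/(4σ)]^(1/4) = 238.3 K.
Change: 238.3 − 279.3 = -41.00 K.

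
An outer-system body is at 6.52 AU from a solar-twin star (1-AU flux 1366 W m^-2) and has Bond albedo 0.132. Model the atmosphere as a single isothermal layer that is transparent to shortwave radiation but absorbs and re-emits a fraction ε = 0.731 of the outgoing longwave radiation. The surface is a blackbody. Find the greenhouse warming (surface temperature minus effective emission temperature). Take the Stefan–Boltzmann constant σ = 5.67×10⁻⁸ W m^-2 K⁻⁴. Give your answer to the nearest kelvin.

13 kelvin

Irradiance scales as 1/d², so S = 1366 W m^-2 × (1/6.52)² = 32.13 W m^-2.
The planet radiates to space at T_e = [S(1−α)/(4σ)]^(1/4) = 105.3 K.
Surface balance with a leaky layer gives σT_s⁴ = σT_e⁴·2/(2−ε), so T_s = T_e·[2/(2−0.731)]^(1/4) = 118.0 K.
T_s − T_e = 118.0 − 105.3 = 12.68 K.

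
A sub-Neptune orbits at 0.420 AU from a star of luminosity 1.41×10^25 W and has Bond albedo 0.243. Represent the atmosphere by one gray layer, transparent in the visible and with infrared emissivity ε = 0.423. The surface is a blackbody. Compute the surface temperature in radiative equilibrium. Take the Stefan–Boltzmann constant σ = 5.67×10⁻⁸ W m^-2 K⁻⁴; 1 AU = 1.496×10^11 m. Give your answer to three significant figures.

d = 0.420 × 1.496×10^11 m = 6.283×10^10 m.
S = L/(4πd²) = 284.2 W m^-2.
At the top of the atmosphere, σT_e⁴ = S(1−α)/4 = 53.79 W m^-2, giving T_e = 175.5 K.
For a single slab of emissivity ε, T_s⁴ = 2T_e⁴/(2−ε); thus T_s = 175.5·(1.268)^(1/4) = 186.2 K.

186 kelvin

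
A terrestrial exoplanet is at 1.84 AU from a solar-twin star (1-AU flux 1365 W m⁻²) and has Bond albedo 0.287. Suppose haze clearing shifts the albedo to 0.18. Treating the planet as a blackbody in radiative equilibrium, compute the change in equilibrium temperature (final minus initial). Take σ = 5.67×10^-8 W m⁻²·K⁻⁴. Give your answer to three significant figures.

6.71 kelvin

Flux at the orbit: S = 1365/(1.84)² = 403.2 W m⁻².
Before: T₁ = [403.2·0.713/(4σ)]^(1/4) = 188.7 K.
After:  T₂ = [403.2·0.82/(4σ)]^(1/4) = 195.4 K.
Change: 195.4 − 188.7 = 6.712 K.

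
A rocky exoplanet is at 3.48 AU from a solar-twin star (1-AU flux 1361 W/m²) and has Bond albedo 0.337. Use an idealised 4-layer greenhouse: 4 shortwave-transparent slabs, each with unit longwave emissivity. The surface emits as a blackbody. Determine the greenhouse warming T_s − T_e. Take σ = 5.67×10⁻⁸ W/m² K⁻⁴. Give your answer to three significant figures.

Irradiance scales as 1/d², so S = 1361 W/m² × (1/3.48)² = 112.4 W/m².
The effective emission temperature is T_e = [S(1−α)/(4σ)]^¼ = 134.6 K.
T_s = (N+1)^(1/4)·T_e = 201.3 K.
Warming: T_s − T_e = 66.69 K.

66.7 kelvin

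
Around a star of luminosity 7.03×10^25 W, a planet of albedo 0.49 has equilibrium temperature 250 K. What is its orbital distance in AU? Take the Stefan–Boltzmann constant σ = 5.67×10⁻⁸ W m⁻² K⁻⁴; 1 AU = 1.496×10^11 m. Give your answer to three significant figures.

0.379 AU

The flux needed for this T is 4σT⁴/(1−0.49) = 1737 W m⁻².
From L = 4πd²S, d = √(7.03×10^25/(4π·1737)) = 5.675×10^10 m = 0.3793 AU.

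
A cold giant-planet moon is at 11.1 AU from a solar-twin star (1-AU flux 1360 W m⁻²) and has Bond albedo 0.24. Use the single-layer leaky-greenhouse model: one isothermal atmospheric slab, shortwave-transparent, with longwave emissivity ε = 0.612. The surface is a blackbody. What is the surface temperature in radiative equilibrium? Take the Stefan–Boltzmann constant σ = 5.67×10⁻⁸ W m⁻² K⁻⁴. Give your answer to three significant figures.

Irradiance scales as 1/d², so S = 1360 W m⁻² × (1/11.1)² = 11.04 W m⁻².
Effective emission temperature (TOA balance): σT_e⁴ = S(1−α)/4 = 2.097 W m⁻² → T_e = 77.99 K.
Surface balance with a leaky layer gives σT_s⁴ = σT_e⁴·2/(2−ε), so T_s = T_e·[2/(2−0.612)]^(1/4) = 85.44 K.

85.4 K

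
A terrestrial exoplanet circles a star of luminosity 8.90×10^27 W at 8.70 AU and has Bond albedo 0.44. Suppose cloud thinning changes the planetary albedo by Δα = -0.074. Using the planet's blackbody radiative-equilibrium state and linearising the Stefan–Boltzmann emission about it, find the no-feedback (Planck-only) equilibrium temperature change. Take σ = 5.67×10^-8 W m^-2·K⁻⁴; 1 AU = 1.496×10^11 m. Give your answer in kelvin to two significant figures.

d = 8.70 × 1.496×10^11 m = 1.302×10^12 m.
Spreading L over a sphere of radius d: S = 8.90×10^27/(4π·1.30×10^12²) = 418.1 W m^-2.
Unperturbed T_e = [418.1·(1−0.44)/(4σ)]^¼ = 179.2 K.
ΔF = −(S/4)Δα = −(418.1/4)×(-0.074) = 7.735 W m^-2.
Planck response: λ_P = 4σT_e³ = 4·5.67×10⁻⁸·(179.2)³ = 1.306 W m^-2/K.
So ΔT₀ = 7.735/1.306 = 5.92 K.

5.9 kelvin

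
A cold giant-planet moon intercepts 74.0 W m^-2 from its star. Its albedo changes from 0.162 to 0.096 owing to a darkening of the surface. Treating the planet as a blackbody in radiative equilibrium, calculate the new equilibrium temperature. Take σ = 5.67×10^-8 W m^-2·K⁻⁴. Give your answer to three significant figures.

131 K

T₂ = [S(1−α₂)/(4σ)]^(1/4) = [74.00·0.904/(4σ)]^(1/4) = 131.1 K.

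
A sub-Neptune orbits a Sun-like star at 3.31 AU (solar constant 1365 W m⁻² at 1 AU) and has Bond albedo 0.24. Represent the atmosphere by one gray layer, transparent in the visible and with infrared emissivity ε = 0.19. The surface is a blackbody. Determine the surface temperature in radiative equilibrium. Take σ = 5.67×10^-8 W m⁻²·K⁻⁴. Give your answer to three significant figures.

Flux at the orbit: S = 1365/(3.31)² = 124.6 W m⁻².
The planet radiates to space at T_e = [S(1−α)/(4σ)]^(1/4) = 142.9 K.
For a single slab of emissivity ε, T_s⁴ = 2T_e⁴/(2−ε); thus T_s = 142.9·(1.105)^(1/4) = 146.6 K.

147 K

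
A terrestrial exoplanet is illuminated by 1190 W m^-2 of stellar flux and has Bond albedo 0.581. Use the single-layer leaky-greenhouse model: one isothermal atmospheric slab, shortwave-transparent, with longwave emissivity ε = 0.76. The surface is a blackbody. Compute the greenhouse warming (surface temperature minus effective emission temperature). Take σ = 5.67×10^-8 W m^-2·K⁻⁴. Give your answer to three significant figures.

At the top of the atmosphere, σT_e⁴ = S(1−α)/4 = 124.7 W m^-2, giving T_e = 216.5 K.
The surface balance (absorbed SW + ε·downward IR = σT_s⁴) with T_a⁴ = T_s⁴/2 reduces to T_s = T_e·[2/(2−ε)]^¼ = 244.0 K.
The atmosphere warms the surface by 27.49 K.

27.5 K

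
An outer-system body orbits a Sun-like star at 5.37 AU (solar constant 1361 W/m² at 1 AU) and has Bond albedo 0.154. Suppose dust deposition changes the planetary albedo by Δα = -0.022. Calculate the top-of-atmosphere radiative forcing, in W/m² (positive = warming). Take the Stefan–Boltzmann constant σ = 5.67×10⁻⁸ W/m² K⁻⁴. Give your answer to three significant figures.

0.260 W/m²

Flux at the orbit: S = 1361/(5.37)² = 47.20 W/m².
ΔF = −(S/4)Δα = −(47.20/4)×(-0.022) = 0.2596 W/m².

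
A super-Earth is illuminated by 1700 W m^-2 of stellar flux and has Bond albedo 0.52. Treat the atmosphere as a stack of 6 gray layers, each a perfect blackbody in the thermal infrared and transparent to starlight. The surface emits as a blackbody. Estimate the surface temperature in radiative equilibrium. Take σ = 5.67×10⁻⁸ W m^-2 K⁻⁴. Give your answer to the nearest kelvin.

398 K

The effective emission temperature is T_e = [S(1−α)/(4σ)]^¼ = 244.9 K.
For an N-layer opaque stack, T_s⁴ = (N+1)T_e⁴, hence T_s = (7)^(1/4)×244.9 K = 398.4 K.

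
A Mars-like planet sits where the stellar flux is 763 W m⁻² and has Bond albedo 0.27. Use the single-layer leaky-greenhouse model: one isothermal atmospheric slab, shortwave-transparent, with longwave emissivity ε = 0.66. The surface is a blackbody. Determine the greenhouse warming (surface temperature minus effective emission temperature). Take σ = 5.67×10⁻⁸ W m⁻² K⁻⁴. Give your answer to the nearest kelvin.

At the top of the atmosphere, σT_e⁴ = S(1−α)/4 = 139.2 W m⁻², giving T_e = 222.6 K.
For a single slab of emissivity ε, T_s⁴ = 2T_e⁴/(2−ε); thus T_s = 222.6·(1.493)^(1/4) = 246.1 K.
Greenhouse warming: T_s − T_e = 23.44 K.

23 kelvin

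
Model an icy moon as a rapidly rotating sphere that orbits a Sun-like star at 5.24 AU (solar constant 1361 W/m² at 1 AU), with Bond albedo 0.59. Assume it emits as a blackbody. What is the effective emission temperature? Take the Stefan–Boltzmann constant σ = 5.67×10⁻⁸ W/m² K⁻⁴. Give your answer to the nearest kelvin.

By the inverse-square law, S = 1361/5.24² = 49.57 W/m².
Absorbed flux (global mean): S(1−α)/4 = 49.57·0.41/4 = 5.081 W/m².
In equilibrium σT⁴ equals this, so T = 97.29 K.

97 K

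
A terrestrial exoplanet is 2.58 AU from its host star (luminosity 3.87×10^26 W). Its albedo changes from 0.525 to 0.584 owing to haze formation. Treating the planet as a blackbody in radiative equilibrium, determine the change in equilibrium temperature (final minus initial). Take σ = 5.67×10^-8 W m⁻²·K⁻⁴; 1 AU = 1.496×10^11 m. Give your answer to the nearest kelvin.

-5 kelvin

d = 2.58 × 1.496×10^11 m = 3.860×10^11 m.
Flux at the orbit: S = L/(4πd²) = 3.87×10^26/(4π·(3.86×10^11)²) = 206.7 W m⁻².
Initial: T₁ = [S(1−0.525)/(4σ)]^(1/4) = 144.2 K.
With α = 0.584, T₂ = 139.5 K.
Change: 139.5 − 144.2 = -4.704 K.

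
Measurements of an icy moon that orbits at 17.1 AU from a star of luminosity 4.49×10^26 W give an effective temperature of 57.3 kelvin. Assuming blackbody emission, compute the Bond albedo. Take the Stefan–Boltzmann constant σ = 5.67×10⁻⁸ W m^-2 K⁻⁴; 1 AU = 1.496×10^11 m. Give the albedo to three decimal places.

0.552

d = 17.1 × 1.496×10^11 m = 2.558×10^12 m.
Flux at the orbit: S = L/(4πd²) = 4.49×10^26/(4π·(2.56×10^12)²) = 5.460 W m^-2.
Energy balance: S(1−α)/4 = σT⁴, so 1−α = 4σT⁴/S.
σT⁴ = 0.6112 W m^-2, so 4σT⁴ = 2.445 W m^-2.
1−α = 2.445/5.460 = 0.4478, so α = 0.5522.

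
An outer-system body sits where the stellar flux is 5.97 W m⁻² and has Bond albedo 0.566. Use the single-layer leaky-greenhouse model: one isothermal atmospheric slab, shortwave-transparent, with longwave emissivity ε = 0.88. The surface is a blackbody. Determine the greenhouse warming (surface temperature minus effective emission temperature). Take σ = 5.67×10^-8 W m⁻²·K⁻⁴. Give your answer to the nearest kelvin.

9 kelvin

The planet radiates to space at T_e = [S(1−α)/(4σ)]^(1/4) = 58.14 K.
The surface balance (absorbed SW + ε·downward IR = σT_s⁴) with T_a⁴ = T_s⁴/2 reduces to T_s = T_e·[2/(2−ε)]^¼ = 67.21 K.
T_s − T_e = 67.21 − 58.14 = 9.069 K.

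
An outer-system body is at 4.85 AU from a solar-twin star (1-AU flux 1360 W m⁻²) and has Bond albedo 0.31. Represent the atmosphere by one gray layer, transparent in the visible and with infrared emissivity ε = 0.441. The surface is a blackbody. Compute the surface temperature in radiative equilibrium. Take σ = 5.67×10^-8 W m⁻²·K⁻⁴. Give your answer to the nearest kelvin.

123 kelvin

Irradiance scales as 1/d², so S = 1360 W m⁻² × (1/4.85)² = 57.82 W m⁻².
Effective emission temperature (TOA balance): σT_e⁴ = S(1−α)/4 = 9.973 W m⁻² → T_e = 115.2 K.
For a single slab of emissivity ε, T_s⁴ = 2T_e⁴/(2−ε); thus T_s = 115.2·(1.283)^(1/4) = 122.6 K.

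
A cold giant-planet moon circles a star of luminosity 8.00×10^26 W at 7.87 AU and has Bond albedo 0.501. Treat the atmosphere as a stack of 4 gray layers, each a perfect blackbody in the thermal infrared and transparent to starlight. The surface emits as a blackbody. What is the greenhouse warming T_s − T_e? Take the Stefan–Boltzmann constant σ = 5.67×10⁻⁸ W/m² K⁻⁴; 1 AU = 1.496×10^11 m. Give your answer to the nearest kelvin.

50 K

Orbital distance: d = 7.87 AU = 1.177×10^12 m.
Spreading L over a sphere of radius d: S = 8.00×10^26/(4π·1.18×10^12²) = 45.93 W/m².
The effective emission temperature is T_e = [S(1−α)/(4σ)]^¼ = 100.3 K.
T_s = (N+1)^(1/4)·T_e = 149.9 K.
So the greenhouse effect raises the surface by 149.9 − 100.3 = 49.66 K.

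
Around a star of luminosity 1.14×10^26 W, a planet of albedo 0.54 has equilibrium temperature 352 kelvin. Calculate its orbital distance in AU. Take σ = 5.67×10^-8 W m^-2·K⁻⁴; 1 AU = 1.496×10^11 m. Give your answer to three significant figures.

The flux needed for this T is 4σT⁴/(1−0.54) = 7569 W m^-2.
From L = 4πd²S, d = √(1.14×10^26/(4π·7569)) = 3.462×10^10 m = 0.2314 AU.

0.231 AU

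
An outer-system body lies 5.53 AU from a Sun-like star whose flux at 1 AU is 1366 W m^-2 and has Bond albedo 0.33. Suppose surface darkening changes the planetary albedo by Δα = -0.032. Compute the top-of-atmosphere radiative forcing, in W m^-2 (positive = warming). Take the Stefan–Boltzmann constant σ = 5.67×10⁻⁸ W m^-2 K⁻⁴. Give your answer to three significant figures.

Flux at the orbit: S = 1366/(5.53)² = 44.67 W m^-2.
The change in absorbed flux is Δ[S(1−α)/4] = −SΔα/4 = 0.3573 W m^-2.

0.357 W m^-2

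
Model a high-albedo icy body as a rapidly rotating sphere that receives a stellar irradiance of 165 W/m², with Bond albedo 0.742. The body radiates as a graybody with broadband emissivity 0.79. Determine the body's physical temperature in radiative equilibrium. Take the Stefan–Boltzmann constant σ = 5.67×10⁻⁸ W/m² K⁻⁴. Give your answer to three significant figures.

124 K

Averaging over the sphere, the absorbed flux is S(1−α)/4 = 10.64 W/m².
Radiative balance εσT⁴ = 10.64 gives T = [10.64/(0.79·σ)]^(1/4) = 124.2 K.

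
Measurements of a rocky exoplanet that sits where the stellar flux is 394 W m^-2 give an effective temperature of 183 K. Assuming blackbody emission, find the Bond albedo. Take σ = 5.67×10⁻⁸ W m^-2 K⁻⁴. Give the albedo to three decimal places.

Rearranging the radiative balance, α = 1 − 4σT⁴/S.
σT⁴ = 63.59 W m^-2, so 4σT⁴ = 254.4 W m^-2.
1−α = 254.4/394.0 = 0.6456, so α = 0.3544.

0.354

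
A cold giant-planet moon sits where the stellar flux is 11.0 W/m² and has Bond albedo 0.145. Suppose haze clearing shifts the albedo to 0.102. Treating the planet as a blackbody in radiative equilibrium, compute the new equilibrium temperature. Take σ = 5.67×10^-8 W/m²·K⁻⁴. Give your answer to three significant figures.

81.2 K

New equilibrium: T₂ = [(1−0.102)·11.00/(4σ)]^(1/4) = 81.24 K.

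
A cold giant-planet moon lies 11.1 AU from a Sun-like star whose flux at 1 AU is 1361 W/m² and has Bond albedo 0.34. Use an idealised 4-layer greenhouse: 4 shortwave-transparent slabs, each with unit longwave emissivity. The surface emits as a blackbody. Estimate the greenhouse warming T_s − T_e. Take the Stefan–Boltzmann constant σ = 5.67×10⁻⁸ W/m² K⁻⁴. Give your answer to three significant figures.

37.3 K

By the inverse-square law, S = 1361/11.1² = 11.05 W/m².
Top-of-atmosphere balance: σT_e⁴ = S(1−α)/4 = 1.823 W/m² → T_e = 75.30 K.
T_s = (N+1)^(1/4)·T_e = 112.6 K.
Warming: T_s − T_e = 37.30 K.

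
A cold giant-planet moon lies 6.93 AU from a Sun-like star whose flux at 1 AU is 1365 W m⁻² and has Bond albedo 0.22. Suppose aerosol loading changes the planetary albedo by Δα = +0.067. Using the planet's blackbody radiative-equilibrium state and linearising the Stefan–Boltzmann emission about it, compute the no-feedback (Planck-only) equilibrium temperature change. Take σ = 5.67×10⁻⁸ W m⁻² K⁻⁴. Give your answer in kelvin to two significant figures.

Flux at the orbit: S = 1365/(6.93)² = 28.42 W m⁻².
Unperturbed T_e = [28.42·(1−0.22)/(4σ)]^¼ = 99.43 K.
ΔF = −(S/4)Δα = −(28.42/4)×(+0.067) = -0.4761 W m⁻².
Linearising σT⁴ gives d(σT⁴)/dT = 4σT_e³ = 0.2230 W m⁻² per K.
Hence the no-feedback warming is ΔF/(4σT_e³) = -2.14 K.

-2.1 K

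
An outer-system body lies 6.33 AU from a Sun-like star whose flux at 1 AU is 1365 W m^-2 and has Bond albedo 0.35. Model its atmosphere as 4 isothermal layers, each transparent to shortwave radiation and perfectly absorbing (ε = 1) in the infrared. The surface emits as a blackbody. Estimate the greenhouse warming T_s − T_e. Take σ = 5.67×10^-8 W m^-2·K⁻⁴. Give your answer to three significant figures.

Flux at the orbit: S = 1365/(6.33)² = 34.07 W m^-2.
Top-of-atmosphere balance: σT_e⁴ = S(1−α)/4 = 5.536 W m^-2 → T_e = 99.40 K.
Surface: T_s = (5)^¼·T_e = 148.6 K.
Warming: T_s − T_e = 49.24 K.

49.2 K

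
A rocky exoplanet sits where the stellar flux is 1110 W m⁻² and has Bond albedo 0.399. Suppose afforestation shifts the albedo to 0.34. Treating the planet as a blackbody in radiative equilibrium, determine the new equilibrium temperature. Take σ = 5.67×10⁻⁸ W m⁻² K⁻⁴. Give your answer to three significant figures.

With the new albedo, S(1−α₂)/4 = 183.1 W m⁻², so T₂ = 238.4 K.

238 K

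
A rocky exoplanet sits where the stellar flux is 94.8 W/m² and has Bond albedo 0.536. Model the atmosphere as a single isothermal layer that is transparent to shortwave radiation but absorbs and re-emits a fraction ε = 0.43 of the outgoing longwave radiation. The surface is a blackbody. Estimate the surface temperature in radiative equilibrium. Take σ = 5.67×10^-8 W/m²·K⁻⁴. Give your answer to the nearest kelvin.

The planet radiates to space at T_e = [S(1−α)/(4σ)]^(1/4) = 118.0 K.
The surface balance (absorbed SW + ε·downward IR = σT_s⁴) with T_a⁴ = T_s⁴/2 reduces to T_s = T_e·[2/(2−ε)]^¼ = 125.4 K.

125 K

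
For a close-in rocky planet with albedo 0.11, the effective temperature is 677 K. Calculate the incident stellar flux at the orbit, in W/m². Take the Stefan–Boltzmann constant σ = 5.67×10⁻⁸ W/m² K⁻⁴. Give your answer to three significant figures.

Invert the energy balance for S: S = 4σT⁴/(1−α).
σT⁴ = 5.67×10⁻⁸·(677)⁴ = 11910 W/m².
S = 4·11910/0.89 = 53530 W/m².

53500 W/m²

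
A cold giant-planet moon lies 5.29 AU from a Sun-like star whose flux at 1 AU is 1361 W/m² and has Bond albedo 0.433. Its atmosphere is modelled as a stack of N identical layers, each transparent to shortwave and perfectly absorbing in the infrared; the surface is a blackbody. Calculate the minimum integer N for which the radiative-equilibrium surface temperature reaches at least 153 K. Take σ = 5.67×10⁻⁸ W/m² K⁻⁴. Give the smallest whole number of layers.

Irradiance scales as 1/d², so S = 1361 W/m² × (1/5.29)² = 48.63 W/m².
Top-of-atmosphere balance: σT_e⁴ = S(1−α)/4 = 6.894 W/m² → T_e = 105.0 K.
Since T_s⁴ = (N+1)T_e⁴, we need N ≥ (T_s/T_e)⁴ − 1 = 3.507.
Rounding up, N = 4.

4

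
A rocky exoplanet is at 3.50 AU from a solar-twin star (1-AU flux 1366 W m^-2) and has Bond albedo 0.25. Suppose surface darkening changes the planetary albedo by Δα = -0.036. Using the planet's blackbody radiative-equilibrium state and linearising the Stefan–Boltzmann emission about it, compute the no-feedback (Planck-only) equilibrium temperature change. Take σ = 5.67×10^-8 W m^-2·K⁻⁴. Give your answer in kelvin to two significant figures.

1.7 K

By the inverse-square law, S = 1366/3.50² = 111.5 W m^-2.
Reference equilibrium: T_e = [S(1−α)/(4σ)]^(1/4) = 138.6 K.
The change in absorbed flux is Δ[S(1−α)/4] = −SΔα/4 = 1.004 W m^-2.
Linearising σT⁴ gives d(σT⁴)/dT = 4σT_e³ = 0.6035 W m^-2 per K.
So ΔT₀ = 1.004/0.6035 = 1.66 K.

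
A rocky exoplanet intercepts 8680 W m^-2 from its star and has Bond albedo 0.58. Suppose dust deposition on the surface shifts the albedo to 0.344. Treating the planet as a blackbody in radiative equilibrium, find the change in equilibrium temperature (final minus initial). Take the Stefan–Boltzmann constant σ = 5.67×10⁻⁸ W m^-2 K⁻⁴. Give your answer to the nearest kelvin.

With α = 0.58, T₁ = 356.1 K.
After:  T₂ = [8680·0.656/(4σ)]^(1/4) = 398.1 K.
Change: 398.1 − 356.1 = 41.99 K.

42 K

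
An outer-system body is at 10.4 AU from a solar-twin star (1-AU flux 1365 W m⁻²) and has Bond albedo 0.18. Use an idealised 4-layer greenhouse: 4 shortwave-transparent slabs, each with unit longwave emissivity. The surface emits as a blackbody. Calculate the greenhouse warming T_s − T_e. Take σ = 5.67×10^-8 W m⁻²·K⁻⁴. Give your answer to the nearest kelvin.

41 K

Flux at the orbit: S = 1365/(10.4)² = 12.62 W m⁻².
Top-of-atmosphere balance: σT_e⁴ = S(1−α)/4 = 2.587 W m⁻² → T_e = 82.19 K.
Surface: T_s = (5)^¼·T_e = 122.9 K.
So the greenhouse effect raises the surface by 122.9 − 82.19 = 40.71 K.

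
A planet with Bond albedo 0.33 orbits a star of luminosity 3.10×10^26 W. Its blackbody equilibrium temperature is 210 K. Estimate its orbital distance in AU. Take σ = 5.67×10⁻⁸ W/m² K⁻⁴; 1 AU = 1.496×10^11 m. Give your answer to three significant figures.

Energy balance gives S = 4σT⁴/(1−α) = 658.3 W/m².
From L = 4πd²S, d = √(3.10×10^26/(4π·658.3)) = 1.936×10^11 m = 1.294 AU.

1.29 AU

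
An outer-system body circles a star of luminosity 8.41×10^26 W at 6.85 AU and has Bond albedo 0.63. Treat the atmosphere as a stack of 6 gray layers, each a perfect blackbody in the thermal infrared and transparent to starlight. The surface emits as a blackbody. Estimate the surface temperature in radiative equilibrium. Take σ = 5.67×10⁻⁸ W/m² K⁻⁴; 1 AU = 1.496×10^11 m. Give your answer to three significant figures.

164 K

d = 6.85 × 1.496×10^11 m = 1.025×10^12 m.
S = L/(4πd²) = 63.73 W/m².
The effective emission temperature is T_e = [S(1−α)/(4σ)]^¼ = 101.0 K.
Layer-by-layer balance gives σT_s⁴ = (N+1)σT_e⁴, so T_s = 7^¼·101.0 = 164.2 K.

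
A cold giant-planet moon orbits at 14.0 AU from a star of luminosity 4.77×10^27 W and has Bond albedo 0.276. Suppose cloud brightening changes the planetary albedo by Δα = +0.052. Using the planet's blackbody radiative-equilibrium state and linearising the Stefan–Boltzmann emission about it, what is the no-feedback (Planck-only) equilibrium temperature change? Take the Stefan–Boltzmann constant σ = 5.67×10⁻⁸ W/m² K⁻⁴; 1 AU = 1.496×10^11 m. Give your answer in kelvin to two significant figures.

-2.3 K

d = 14.0 × 1.496×10^11 m = 2.094×10^12 m.
Flux at the orbit: S = L/(4πd²) = 4.77×10^27/(4π·(2.09×10^12)²) = 86.53 W/m².
The baseline emission temperature is T_e = 128.9 K.
The change in absorbed flux is Δ[S(1−α)/4] = −SΔα/4 = -1.125 W/m².
Linearising σT⁴ gives d(σT⁴)/dT = 4σT_e³ = 0.4860 W/m² per K.
So ΔT₀ = -1.125/0.4860 = -2.31 K.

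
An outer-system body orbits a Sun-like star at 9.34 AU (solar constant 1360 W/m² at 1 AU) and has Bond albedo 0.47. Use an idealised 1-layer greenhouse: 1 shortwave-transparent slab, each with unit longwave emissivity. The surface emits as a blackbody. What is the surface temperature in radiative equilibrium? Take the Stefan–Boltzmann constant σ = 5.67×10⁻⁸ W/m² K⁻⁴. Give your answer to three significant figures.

Flux at the orbit: S = 1360/(9.34)² = 15.59 W/m².
The effective emission temperature is T_e = [S(1−α)/(4σ)]^¼ = 77.69 K.
Layer-by-layer balance gives σT_s⁴ = (N+1)σT_e⁴, so T_s = 2^¼·77.69 = 92.39 K.

92.4 K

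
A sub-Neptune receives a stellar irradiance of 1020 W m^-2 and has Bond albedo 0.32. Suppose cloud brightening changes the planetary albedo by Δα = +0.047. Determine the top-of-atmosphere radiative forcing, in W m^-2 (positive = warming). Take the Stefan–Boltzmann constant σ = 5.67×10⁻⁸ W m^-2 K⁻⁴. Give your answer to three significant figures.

TOA radiative forcing: ΔF = −S·Δα/4 = −1020·(+0.047)/4 = -11.98 W m^-2.

-12.0 W m^-2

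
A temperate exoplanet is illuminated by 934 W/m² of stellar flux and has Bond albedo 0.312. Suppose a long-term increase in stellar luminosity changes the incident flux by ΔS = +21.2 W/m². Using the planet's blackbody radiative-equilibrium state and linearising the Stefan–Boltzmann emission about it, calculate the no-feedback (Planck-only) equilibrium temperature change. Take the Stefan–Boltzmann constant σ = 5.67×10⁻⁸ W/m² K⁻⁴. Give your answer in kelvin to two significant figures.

1.3 kelvin

Unperturbed T_e = [934.0·(1−0.312)/(4σ)]^¼ = 230.7 K.
TOA radiative forcing: ΔF = (1−α)ΔS/4 = 0.688·(+21.2)/4 = 3.646 W/m².
Linearising σT⁴ gives d(σT⁴)/dT = 4σT_e³ = 2.785 W/m² per K.
Hence the no-feedback warming is ΔF/(4σT_e³) = 1.31 K.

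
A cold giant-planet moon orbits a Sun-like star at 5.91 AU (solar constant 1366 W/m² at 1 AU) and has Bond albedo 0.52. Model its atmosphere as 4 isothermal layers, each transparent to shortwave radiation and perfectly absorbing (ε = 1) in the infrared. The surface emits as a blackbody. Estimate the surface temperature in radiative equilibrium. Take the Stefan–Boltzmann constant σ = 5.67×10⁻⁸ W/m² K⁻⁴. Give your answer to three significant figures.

Irradiance scales as 1/d², so S = 1366 W/m² × (1/5.91)² = 39.11 W/m².
Top-of-atmosphere balance: σT_e⁴ = S(1−α)/4 = 4.693 W/m² → T_e = 95.38 K.
Layer-by-layer balance gives σT_s⁴ = (N+1)σT_e⁴, so T_s = 5^¼·95.38 = 142.6 K.

143 K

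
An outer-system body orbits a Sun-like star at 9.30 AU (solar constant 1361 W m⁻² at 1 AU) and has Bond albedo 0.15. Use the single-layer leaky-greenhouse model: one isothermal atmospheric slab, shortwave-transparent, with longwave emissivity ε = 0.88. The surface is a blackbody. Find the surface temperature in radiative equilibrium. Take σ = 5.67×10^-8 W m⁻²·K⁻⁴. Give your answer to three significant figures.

101 kelvin

By the inverse-square law, S = 1361/9.30² = 15.74 W m⁻².
Effective emission temperature (TOA balance): σT_e⁴ = S(1−α)/4 = 3.344 W m⁻² → T_e = 87.63 K.
Surface balance with a leaky layer gives σT_s⁴ = σT_e⁴·2/(2−ε), so T_s = T_e·[2/(2−0.88)]^(1/4) = 101.3 K.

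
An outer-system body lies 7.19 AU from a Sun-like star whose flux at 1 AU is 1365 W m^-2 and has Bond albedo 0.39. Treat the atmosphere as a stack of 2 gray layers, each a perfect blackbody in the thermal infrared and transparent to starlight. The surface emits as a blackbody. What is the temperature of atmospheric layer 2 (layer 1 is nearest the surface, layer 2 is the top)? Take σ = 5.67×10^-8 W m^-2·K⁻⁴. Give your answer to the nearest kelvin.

92 K

Flux at the orbit: S = 1365/(7.19)² = 26.40 W m^-2.
Top-of-atmosphere balance: σT_e⁴ = S(1−α)/4 = 4.027 W m^-2 → T_e = 91.80 K.
The net upward flux σT_e⁴ is constant between every pair of levels, so T_k⁴ = (N+1−k)T_e⁴.
T_2 = (1)^(1/4)·91.80 = 91.80 K.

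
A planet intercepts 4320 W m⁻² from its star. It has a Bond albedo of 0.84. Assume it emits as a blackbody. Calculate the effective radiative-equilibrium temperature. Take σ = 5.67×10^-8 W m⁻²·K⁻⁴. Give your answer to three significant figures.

235 kelvin

Absorbed flux (global mean): S(1−α)/4 = 4320·0.16/4 = 172.8 W m⁻².
Balancing against σT⁴: T = (172.8/5.67×10⁻⁸)^(1/4) = 235.0 K.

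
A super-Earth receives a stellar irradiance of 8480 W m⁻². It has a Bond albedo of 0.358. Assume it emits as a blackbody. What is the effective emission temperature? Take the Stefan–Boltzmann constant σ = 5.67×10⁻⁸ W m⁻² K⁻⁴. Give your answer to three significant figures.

Absorbed flux (global mean): S(1−α)/4 = 8480·0.642/4 = 1361 W m⁻².
In equilibrium σT⁴ equals this, so T = 393.6 K.

394 K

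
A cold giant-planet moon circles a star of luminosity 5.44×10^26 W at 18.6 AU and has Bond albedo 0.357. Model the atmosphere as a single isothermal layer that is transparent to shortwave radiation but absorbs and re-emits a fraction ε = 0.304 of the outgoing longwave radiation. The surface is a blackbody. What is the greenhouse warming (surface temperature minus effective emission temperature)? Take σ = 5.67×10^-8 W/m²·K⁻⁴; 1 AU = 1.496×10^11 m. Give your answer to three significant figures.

2.66 K

Orbital distance: d = 18.6 AU = 2.783×10^12 m.
Flux at the orbit: S = L/(4πd²) = 5.44×10^26/(4π·(2.78×10^12)²) = 5.591 W/m².
The planet radiates to space at T_e = [S(1−α)/(4σ)]^(1/4) = 63.10 K.
The surface balance (absorbed SW + ε·downward IR = σT_s⁴) with T_a⁴ = T_s⁴/2 reduces to T_s = T_e·[2/(2−ε)]^¼ = 65.75 K.
The atmosphere warms the surface by 2.655 K.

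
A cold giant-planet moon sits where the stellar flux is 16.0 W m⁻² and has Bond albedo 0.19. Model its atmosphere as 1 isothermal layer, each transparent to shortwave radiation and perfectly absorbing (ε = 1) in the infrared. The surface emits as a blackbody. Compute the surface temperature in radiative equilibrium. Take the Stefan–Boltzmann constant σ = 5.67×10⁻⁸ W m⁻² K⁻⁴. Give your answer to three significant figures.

The effective emission temperature is T_e = [S(1−α)/(4σ)]^¼ = 86.94 K.
Layer-by-layer balance gives σT_s⁴ = (N+1)σT_e⁴, so T_s = 2^¼·86.94 = 103.4 K.

103 K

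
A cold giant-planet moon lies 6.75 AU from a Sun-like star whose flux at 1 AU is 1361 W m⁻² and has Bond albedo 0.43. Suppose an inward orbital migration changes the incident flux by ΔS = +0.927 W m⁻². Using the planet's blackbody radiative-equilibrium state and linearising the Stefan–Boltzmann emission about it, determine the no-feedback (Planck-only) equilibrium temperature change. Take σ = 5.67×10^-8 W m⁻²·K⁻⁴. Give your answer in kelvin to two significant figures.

Flux at the orbit: S = 1361/(6.75)² = 29.87 W m⁻².
Reference equilibrium: T_e = [S(1−α)/(4σ)]^(1/4) = 93.08 K.
ΔF = Δ[S(1−α)]/4 = (1−0.43)·+0.927/4 = 0.1321 W m⁻².
The Planck feedback parameter is 4σT_e³ = 0.1829 W m⁻²/K.
ΔT₀ = ΔF/λ_P = 0.1321/0.1829 = 0.722 K.

0.72 kelvin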